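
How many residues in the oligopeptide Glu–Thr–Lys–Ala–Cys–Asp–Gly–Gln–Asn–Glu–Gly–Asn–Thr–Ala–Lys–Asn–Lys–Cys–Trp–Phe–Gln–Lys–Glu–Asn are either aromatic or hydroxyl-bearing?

4

Aromatic: F, W, Y. Hydroxyl-bearing: S, T, Y.
Aromatic residues here: Trp19, Phe20 (2).
Hydroxyl-bearing residues here: Thr2, Thr13 (2).
(Y belongs to both groups, but none appear in this sequence.) Total = 2 + 2 = 4.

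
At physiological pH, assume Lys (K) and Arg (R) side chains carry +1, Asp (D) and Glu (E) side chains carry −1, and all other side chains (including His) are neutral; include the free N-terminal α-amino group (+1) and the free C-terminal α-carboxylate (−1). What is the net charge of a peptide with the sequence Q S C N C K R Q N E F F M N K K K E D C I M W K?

+3

Positive (K, R): K6, R7, K15, K16, K17, K24 → +6.
Negative (D, E): E10, E18, D19 → −3.
The N-terminus (+1) and C-terminus (−1) cancel.
Net charge = (+6) + (−3) = +3.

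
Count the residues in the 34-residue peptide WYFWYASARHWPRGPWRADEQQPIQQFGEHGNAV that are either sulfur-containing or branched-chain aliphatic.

2

Sulfur-containing: C, M. Branched-chain aliphatic: I, L, V.
Sulfur-containing residues here: none (0).
Branched-chain aliphatic residues here: I24, V34 (2).
The two groups share no amino acid, so total = 0 + 2 = 2.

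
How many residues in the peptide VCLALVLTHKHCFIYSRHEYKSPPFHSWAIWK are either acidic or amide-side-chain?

Acidic: D, E. Amide-side-chain: N, Q.
Acidic residues here: E19 (1).
Amide-side-chain residues here: none (0).
The two groups share no amino acid, so total = 1 + 0 = 1.

1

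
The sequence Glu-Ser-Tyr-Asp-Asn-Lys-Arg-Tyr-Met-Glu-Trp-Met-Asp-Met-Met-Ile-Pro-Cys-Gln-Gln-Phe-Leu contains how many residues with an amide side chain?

3

The amide-side-chain residues are Asn (N) and Gln (Q).
Matching residues: Asn5, Gln19, Gln20.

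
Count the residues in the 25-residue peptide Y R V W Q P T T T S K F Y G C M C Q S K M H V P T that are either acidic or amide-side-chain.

Acidic: D, E. Amide-side-chain: N, Q.
Acidic residues here: none (0).
Amide-side-chain residues here: Q5, Q18 (2).
The two groups share no amino acid, so total = 0 + 2 = 2.

2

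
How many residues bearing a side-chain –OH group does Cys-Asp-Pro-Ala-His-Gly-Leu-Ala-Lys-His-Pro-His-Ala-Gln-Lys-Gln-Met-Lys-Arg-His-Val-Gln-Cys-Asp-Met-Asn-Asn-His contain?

The –OH-bearing residues are Ser, Thr (aliphatic alcohols), and Tyr (phenol).
None of the 28 residues belong to this group.

0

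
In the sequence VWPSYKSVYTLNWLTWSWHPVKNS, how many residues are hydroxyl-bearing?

S, T, and Y are the three residues with a side-chain hydroxyl.
Matching residues: S4, Y5, S7, Y9, T10, T15, S17, S24.

8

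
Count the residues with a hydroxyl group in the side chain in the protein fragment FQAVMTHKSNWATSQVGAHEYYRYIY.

The –OH-bearing residues are Ser, Thr (aliphatic alcohols), and Tyr (phenol).
Matching residues: T6, S9, T13, S14, Y21, Y22, Y24, Y26.

8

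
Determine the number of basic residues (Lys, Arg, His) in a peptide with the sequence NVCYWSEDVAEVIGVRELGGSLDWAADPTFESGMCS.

Matching residues: R16.

1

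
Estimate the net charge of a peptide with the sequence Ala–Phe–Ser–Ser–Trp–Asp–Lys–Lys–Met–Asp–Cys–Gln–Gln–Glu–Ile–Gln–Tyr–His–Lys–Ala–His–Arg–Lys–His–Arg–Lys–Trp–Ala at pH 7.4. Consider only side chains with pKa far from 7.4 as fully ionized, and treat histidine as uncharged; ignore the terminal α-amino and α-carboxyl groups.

At pH ~7.4 the Lys and Arg side chains are protonated (+1), the Asp and Glu side chains are deprotonated (−1), and with His taken as neutral all other side chains carry no charge.
Positive (K, R): Lys7, Lys8, Lys19, Arg22, Lys23, Arg25, Lys26 → +7.
Negative (D, E): Asp6, Asp10, Glu14 → −3.
Net charge = (+7) + (−3) = +4.

+4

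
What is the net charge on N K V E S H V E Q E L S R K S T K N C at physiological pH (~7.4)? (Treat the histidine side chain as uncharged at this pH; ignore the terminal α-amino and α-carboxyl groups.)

+1

At pH ~7.4 the Lys and Arg side chains are protonated (+1), the Asp and Glu side chains are deprotonated (−1), and with His taken as neutral all other side chains carry no charge.
Positive (K, R): K2, R13, K14, K17 → +4.
Negative (D, E): E4, E8, E10 → −3.
Net charge = (+4) + (−3) = +1.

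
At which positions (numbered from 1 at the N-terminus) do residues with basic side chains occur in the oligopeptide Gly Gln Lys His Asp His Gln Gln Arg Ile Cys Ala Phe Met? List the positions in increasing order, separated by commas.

3, 4, 6, 9

Lysine (K), arginine (R), and histidine (H) have basic, nitrogen-containing side chains.
Matching residues: Lys3, His4, His6, Arg9.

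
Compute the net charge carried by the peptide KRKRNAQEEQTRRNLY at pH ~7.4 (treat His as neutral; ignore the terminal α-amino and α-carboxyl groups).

+4

At pH ~7.4 the Lys and Arg side chains are protonated (+1), the Asp and Glu side chains are deprotonated (−1), and with His taken as neutral all other side chains carry no charge.
Positive (K, R): K1, R2, K3, R4, R12, R13 → +6.
Negative (D, E): E8, E9 → −2.
Net charge = (+6) + (−2) = +4.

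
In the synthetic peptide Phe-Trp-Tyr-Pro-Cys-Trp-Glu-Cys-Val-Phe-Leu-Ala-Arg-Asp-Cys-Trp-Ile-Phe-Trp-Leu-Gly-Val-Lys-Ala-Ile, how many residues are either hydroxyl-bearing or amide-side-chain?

1

Hydroxyl-bearing: S, T, Y. Amide-side-chain: N, Q.
Hydroxyl-bearing residues here: Tyr3 (1).
Amide-side-chain residues here: none (0).
The two groups share no amino acid, so total = 1 + 0 = 1.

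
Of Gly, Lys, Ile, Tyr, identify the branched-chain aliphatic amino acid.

Valine (V), leucine (L), and isoleucine (I) are the branched-chain amino acids.
Of the listed options, only Ile belongs to this group.

Ile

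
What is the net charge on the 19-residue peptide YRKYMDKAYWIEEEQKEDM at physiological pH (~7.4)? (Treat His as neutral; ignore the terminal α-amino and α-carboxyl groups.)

At pH ~7.4 the Lys and Arg side chains are protonated (+1), the Asp and Glu side chains are deprotonated (−1), and with His taken as neutral all other side chains carry no charge.
Positive (K, R): R2, K3, K7, K16 → +4.
Negative (D, E): D6, E12, E13, E14, E17, D18 → −6.
Net charge = (+4) + (−6) = −2.

-2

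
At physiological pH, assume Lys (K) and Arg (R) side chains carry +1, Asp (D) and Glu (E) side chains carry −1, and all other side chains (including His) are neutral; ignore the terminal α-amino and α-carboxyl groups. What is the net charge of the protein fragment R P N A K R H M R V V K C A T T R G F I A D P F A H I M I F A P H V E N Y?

+4

Positive (K, R): R1, K5, R6, R9, K12, R17 → +6.
Negative (D, E): D22, E35 → −2.
Net charge = (+6) + (−2) = +4.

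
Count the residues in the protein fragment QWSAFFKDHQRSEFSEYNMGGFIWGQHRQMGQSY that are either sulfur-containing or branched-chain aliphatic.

3

Sulfur-containing: C, M. Branched-chain aliphatic: I, L, V.
Sulfur-containing residues here: M19, M30 (2).
Branched-chain aliphatic residues here: I23 (1).
The two groups share no amino acid, so total = 2 + 1 = 3.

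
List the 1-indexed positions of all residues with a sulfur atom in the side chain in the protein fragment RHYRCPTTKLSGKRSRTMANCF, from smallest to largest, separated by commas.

Cysteine (C, thiol) and methionine (M, thioether) are the two sulfur-containing amino acids.
Matching residues: C5, M18, C21.

5, 18, 21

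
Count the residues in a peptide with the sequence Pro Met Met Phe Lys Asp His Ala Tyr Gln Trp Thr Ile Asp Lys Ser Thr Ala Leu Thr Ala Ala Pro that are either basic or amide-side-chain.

4

Basic: H, K, R. Amide-side-chain: N, Q.
Basic residues here: Lys5, His7, Lys15 (3).
Amide-side-chain residues here: Gln10 (1).
The two groups share no amino acid, so total = 3 + 1 = 4.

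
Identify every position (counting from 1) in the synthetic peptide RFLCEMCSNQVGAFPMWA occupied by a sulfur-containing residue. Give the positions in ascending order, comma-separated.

The sulfur-bearing residues are cysteine (–SH) and methionine (–S–CH₃).
Matching residues: C4, M6, C7, M16.

4, 6, 7, 16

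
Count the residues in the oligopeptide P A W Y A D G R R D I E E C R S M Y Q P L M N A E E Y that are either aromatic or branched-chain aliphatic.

Aromatic: F, W, Y. Branched-chain aliphatic: I, L, V.
Aromatic residues here: W3, Y4, Y18, Y27 (4).
Branched-chain aliphatic residues here: I11, L21 (2).
The two groups share no amino acid, so total = 4 + 2 = 6.

6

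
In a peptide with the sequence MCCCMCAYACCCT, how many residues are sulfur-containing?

9

Cysteine (C, thiol) and methionine (M, thioether) are the two sulfur-containing amino acids.
Matching residues: M1, C2, C3, C4, M5, C6, C10, C11, C12.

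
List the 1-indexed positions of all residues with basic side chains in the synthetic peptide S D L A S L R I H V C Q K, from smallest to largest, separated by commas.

7, 9, 13

Lysine (K), arginine (R), and histidine (H) have basic, nitrogen-containing side chains.
Matching residues: R7, H9, K13.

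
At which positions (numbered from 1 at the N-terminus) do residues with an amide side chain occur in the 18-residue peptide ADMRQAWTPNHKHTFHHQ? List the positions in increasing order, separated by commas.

Only N (asparagine) and Q (glutamine) carry a side-chain carboxamide.
Matching residues: Q5, N10, Q18.

5, 10, 18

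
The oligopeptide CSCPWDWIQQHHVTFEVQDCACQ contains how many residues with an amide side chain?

4

Asparagine (N) and glutamine (Q) have uncharged amide side chains.
Matching residues: Q9, Q10, Q18, Q23.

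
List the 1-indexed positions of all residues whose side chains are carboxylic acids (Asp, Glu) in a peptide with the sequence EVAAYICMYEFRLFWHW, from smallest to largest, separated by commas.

Matching residues: E1, E10.

1, 10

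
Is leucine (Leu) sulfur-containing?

Only Cys (C) and Met (M) have a sulfur atom in the side chain.
Leucine is not in this group.

No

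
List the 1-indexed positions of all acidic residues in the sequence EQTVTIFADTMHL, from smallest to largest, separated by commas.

1, 9

Aspartate (D) and glutamate (E) have carboxylic-acid side chains and are the acidic amino acids.
Matching residues: E1, D9.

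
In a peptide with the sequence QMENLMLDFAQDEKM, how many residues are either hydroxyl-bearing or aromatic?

1

Hydroxyl-bearing: S, T, Y. Aromatic: F, W, Y.
Hydroxyl-bearing residues here: none (0).
Aromatic residues here: F9 (1).
(Y belongs to both groups, but none appear in this sequence.) Total = 0 + 1 = 1.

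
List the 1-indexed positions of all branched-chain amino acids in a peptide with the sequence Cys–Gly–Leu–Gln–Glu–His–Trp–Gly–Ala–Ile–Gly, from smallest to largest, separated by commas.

V, L, and I make up the branched-chain aliphatic group.
Matching residues: Leu3, Ile10.

3, 10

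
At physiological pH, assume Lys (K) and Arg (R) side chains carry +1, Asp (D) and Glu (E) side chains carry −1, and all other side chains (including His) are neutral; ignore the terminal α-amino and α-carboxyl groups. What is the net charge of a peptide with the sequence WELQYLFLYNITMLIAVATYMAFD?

-2

Positive (K, R): none → +0.
Negative (D, E): E2, D24 → −2.
Net charge = (+0) + (−2) = −2.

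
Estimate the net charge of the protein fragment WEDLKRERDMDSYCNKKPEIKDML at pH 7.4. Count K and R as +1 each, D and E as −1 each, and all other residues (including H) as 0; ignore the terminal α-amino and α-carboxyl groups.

-1

Positive (K, R): K5, R6, R8, K16, K17, K21 → +6.
Negative (D, E): E2, D3, E7, D9, D11, E19, D22 → −7.
Net charge = (+6) + (−7) = −1.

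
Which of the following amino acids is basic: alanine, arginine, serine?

arginine

The basic amino acids are Lys (K), Arg (R), and His (H).
Of the listed options, only arginine belongs to this group.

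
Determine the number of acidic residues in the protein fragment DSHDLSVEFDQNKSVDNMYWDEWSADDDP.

10

The acidic residues are Asp (D) and Glu (E), whose side chains end in a carboxylate group.
Matching residues: D1, D4, E8, D10, D16, D21, E22, D26, D27, D28.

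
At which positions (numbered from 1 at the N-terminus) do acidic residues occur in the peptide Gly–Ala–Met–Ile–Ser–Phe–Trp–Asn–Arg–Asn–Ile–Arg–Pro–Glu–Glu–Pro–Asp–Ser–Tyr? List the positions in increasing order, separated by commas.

The acidic residues are Asp (D) and Glu (E), whose side chains end in a carboxylate group.
Matching residues: Glu14, Glu15, Asp17.

14, 15, 17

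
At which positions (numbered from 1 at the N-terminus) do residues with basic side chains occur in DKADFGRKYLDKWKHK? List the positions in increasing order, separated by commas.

K, R, and H are the three residues with basic side chains (ε-amine, guanidinium, and imidazole respectively).
Matching residues: K2, R7, K8, K12, K14, H15, K16.

2, 7, 8, 12, 14, 15, 16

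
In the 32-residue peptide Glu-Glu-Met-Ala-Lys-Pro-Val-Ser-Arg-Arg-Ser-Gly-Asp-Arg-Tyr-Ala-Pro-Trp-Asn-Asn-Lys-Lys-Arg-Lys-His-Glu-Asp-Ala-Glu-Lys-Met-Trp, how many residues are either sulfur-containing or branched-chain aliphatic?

Sulfur-containing: C, M. Branched-chain aliphatic: I, L, V.
Sulfur-containing residues here: Met3, Met31 (2).
Branched-chain aliphatic residues here: Val7 (1).
The two groups share no amino acid, so total = 2 + 1 = 3.

3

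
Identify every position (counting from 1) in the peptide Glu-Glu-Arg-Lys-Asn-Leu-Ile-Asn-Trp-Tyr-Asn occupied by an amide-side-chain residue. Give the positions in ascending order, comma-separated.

The amide-side-chain residues are Asn (N) and Gln (Q).
Matching residues: Asn5, Asn8, Asn11.

5, 8, 11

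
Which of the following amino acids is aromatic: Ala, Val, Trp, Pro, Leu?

Trp

The aromatic amino acids are Phe (F, benzyl), Trp (W, indole), and Tyr (Y, phenol).
Of the listed options, only Trp belongs to this group.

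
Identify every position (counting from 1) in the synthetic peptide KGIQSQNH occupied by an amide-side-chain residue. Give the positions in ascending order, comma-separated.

Asparagine (N) and glutamine (Q) have uncharged amide side chains.
Matching residues: Q4, Q6, N7.

4, 6, 7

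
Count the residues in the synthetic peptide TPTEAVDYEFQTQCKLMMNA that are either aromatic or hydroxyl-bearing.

Aromatic: F, W, Y. Hydroxyl-bearing: S, T, Y.
Aromatic residues here: Y8, F10 (2).
Hydroxyl-bearing residues here: T1, T3, Y8, T12 (4).
Y is in both groups, so the 1 Y residue must not be double-counted.
Total = 2 + 4 − 1 = 5.

5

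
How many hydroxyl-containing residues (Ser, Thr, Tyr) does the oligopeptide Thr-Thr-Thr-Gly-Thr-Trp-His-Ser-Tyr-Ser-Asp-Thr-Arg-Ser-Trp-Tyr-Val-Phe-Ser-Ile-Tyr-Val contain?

Matching residues: Thr1, Thr2, Thr3, Thr5, Ser8, Tyr9, Ser10, Thr12, Ser14, Tyr16, Ser19, Tyr21.

12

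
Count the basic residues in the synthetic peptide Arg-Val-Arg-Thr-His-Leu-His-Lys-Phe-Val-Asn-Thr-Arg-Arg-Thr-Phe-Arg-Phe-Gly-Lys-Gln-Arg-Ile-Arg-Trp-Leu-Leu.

The basic amino acids are Lys (K), Arg (R), and His (H).
Matching residues: Arg1, Arg3, His5, His7, Lys8, Arg13, Arg14, Arg17, Lys20, Arg22, Arg24.

11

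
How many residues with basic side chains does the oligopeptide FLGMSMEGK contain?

K, R, and H are the three residues with basic side chains (ε-amine, guanidinium, and imidazole respectively).
Matching residues: K9.

1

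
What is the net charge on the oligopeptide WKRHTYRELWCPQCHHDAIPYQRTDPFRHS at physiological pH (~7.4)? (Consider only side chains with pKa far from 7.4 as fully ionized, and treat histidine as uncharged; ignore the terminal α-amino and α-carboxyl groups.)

Near pH 7.4, K and R contribute +1 each, D and E contribute −1 each, and every other side chain (His included, as stated) is uncharged.
Positive (K, R): K2, R3, R7, R23, R28 → +5.
Negative (D, E): E8, D17, D25 → −3.
Net charge = (+5) + (−3) = +2.

+2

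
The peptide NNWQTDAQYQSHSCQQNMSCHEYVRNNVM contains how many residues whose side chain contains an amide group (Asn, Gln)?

10

Matching residues: N1, N2, Q4, Q8, Q10, Q15, Q16, N17, N26, N27.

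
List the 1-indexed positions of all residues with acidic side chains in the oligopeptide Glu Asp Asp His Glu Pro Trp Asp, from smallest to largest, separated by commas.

Only D (aspartate) and E (glutamate) carry a side-chain carboxylic acid.
Matching residues: Glu1, Asp2, Asp3, Glu5, Asp8.

1, 2, 3, 5, 8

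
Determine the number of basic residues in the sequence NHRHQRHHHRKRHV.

11

Lysine (K), arginine (R), and histidine (H) have basic, nitrogen-containing side chains.
Matching residues: H2, R3, H4, R6, H7, H8, H9, R10, K11, R12, H13.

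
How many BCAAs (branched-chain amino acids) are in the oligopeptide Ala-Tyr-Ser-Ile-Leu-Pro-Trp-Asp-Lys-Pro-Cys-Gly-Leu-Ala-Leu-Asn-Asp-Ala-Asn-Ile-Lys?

5

Valine (V), leucine (L), and isoleucine (I) are the branched-chain amino acids.
Matching residues: Ile4, Leu5, Leu13, Leu15, Ile20.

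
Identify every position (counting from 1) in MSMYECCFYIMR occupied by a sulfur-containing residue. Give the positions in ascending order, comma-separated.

The sulfur-bearing residues are cysteine (–SH) and methionine (–S–CH₃).
Matching residues: M1, M3, C6, C7, M11.

1, 3, 6, 7, 11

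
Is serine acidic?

The acidic residues are Asp (D) and Glu (E), whose side chains end in a carboxylate group.
Serine is not in this group.

No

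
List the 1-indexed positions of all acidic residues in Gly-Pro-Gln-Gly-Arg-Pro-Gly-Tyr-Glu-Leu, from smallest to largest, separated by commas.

9

The acidic residues are Asp (D) and Glu (E), whose side chains end in a carboxylate group.
Matching residues: Glu9.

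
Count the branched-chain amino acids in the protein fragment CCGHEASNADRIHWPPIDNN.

V, L, and I make up the branched-chain aliphatic group.
Matching residues: I12, I17.

2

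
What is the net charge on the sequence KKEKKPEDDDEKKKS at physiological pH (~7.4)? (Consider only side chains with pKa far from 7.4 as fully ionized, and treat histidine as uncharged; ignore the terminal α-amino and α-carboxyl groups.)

Near pH 7.4, K and R contribute +1 each, D and E contribute −1 each, and every other side chain (His included, as stated) is uncharged.
Positive (K, R): K1, K2, K4, K5, K12, K13, K14 → +7.
Negative (D, E): E3, E7, D8, D9, D10, E11 → −6.
Net charge = (+7) + (−6) = +1.

+1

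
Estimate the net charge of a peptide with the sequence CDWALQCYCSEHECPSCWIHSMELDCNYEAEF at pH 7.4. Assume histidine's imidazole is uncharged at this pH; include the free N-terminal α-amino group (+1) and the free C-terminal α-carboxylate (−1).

-7

At pH ~7.4 the Lys and Arg side chains are protonated (+1), the Asp and Glu side chains are deprotonated (−1), and with His taken as neutral all other side chains carry no charge.
Positive (K, R): none → +0.
Negative (D, E): D2, E11, E13, E23, D25, E29, E31 → −7.
The N-terminus (+1) and C-terminus (−1) cancel.
Net charge = (+0) + (−7) = −7.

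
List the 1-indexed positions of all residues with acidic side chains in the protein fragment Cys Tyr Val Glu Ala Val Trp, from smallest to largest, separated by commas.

Aspartate (D) and glutamate (E) have carboxylic-acid side chains and are the acidic amino acids.
Matching residues: Glu4.

4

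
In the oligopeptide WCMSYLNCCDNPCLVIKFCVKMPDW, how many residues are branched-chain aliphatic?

Valine (V), leucine (L), and isoleucine (I) are the branched-chain amino acids.
Matching residues: L6, L14, V15, I16, V20.

5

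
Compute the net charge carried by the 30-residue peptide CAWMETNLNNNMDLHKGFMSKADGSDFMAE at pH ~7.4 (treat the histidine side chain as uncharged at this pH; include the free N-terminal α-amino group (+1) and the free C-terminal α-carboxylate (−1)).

At pH ~7.4 the Lys and Arg side chains are protonated (+1), the Asp and Glu side chains are deprotonated (−1), and with His taken as neutral all other side chains carry no charge.
Positive (K, R): K16, K21 → +2.
Negative (D, E): E5, D13, D23, D26, E30 → −5.
The N-terminus (+1) and C-terminus (−1) cancel.
Net charge = (+2) + (−5) = −3.

-3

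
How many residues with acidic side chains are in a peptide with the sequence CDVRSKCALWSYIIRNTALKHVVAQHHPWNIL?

Only D (aspartate) and E (glutamate) carry a side-chain carboxylic acid.
Matching residues: D2.

1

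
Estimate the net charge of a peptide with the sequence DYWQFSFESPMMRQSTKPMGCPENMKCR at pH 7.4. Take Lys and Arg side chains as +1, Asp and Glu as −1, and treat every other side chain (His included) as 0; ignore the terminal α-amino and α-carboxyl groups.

+1

Positive (K, R): R13, K17, K26, R28 → +4.
Negative (D, E): D1, E8, E23 → −3.
Net charge = (+4) + (−3) = +1.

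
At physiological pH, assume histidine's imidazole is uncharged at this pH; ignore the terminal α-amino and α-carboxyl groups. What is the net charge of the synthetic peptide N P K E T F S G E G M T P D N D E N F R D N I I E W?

-5

The side chains ionized at physiological pH are Lys/Arg (+1) and Asp/Glu (−1); with His treated as neutral, nothing else contributes.
Positive (K, R): K3, R20 → +2.
Negative (D, E): E4, E9, D14, D16, E17, D21, E25 → −7.
Net charge = (+2) + (−7) = −5.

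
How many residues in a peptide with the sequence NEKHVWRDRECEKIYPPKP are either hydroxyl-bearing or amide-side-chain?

2

Hydroxyl-bearing: S, T, Y. Amide-side-chain: N, Q.
Hydroxyl-bearing residues here: Y15 (1).
Amide-side-chain residues here: N1 (1).
The two groups share no amino acid, so total = 1 + 1 = 2.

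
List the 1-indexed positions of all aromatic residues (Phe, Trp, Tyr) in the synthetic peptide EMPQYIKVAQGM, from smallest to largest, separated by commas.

5

Matching residues: Y5.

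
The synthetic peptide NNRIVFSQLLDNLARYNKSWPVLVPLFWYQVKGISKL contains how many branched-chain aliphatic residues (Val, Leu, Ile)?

12

Matching residues: I4, V5, L9, L10, L13, V22, L23, V24, L26, V31, I34, L37.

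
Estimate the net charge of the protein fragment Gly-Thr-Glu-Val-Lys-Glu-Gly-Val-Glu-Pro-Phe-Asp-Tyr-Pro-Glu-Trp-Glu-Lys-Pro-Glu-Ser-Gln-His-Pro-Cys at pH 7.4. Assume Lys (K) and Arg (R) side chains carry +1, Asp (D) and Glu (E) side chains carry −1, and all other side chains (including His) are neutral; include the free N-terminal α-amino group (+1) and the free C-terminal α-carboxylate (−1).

Positive (K, R): Lys5, Lys18 → +2.
Negative (D, E): Glu3, Glu6, Glu9, Asp12, Glu15, Glu17, Glu20 → −7.
The N-terminus (+1) and C-terminus (−1) cancel.
Net charge = (+2) + (−7) = −5.

-5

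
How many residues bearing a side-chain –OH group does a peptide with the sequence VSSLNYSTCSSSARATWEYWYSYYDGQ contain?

14

S, T, and Y are the three residues with a side-chain hydroxyl.
Matching residues: S2, S3, Y6, S7, T8, S10, S11, S12, T16, Y19, Y21, S22, Y23, Y24.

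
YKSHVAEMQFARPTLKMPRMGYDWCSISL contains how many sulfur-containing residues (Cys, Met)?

Matching residues: M8, M17, M20, C25.

4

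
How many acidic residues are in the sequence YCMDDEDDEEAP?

Only D (aspartate) and E (glutamate) carry a side-chain carboxylic acid.
Matching residues: D4, D5, E6, D7, D8, E9, E10.

7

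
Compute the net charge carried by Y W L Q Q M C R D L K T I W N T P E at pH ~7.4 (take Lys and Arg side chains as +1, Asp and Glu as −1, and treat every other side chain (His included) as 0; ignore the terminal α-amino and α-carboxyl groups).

0

Positive (K, R): R8, K11 → +2.
Negative (D, E): D9, E18 → −2.
Net charge = (+2) + (−2) = 0.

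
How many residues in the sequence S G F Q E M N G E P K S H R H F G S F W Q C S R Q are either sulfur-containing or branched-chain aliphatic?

2

Sulfur-containing: C, M. Branched-chain aliphatic: I, L, V.
Sulfur-containing residues here: M6, C22 (2).
Branched-chain aliphatic residues here: none (0).
The two groups share no amino acid, so total = 2 + 0 = 2.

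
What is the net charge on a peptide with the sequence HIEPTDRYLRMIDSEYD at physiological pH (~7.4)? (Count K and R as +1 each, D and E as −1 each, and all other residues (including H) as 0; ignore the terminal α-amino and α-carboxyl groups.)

Positive (K, R): R7, R10 → +2.
Negative (D, E): E3, D6, D13, E15, D17 → −5.
Net charge = (+2) + (−5) = −3.

-3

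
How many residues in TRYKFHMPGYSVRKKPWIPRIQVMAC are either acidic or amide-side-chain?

Acidic: D, E. Amide-side-chain: N, Q.
Acidic residues here: none (0).
Amide-side-chain residues here: Q22 (1).
The two groups share no amino acid, so total = 0 + 1 = 1.

1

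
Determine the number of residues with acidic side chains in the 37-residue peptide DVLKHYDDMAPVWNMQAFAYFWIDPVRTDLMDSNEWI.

The acidic residues are Asp (D) and Glu (E), whose side chains end in a carboxylate group.
Matching residues: D1, D7, D8, D24, D29, D32, E35.

7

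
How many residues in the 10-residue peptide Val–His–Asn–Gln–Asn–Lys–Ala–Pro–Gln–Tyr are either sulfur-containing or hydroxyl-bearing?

1

Sulfur-containing: C, M. Hydroxyl-bearing: S, T, Y.
Sulfur-containing residues here: none (0).
Hydroxyl-bearing residues here: Tyr10 (1).
The two groups share no amino acid, so total = 0 + 1 = 1.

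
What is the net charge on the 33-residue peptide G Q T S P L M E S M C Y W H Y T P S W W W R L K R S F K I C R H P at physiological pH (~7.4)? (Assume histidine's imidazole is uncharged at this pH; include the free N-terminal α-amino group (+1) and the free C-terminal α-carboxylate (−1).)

The side chains ionized at physiological pH are Lys/Arg (+1) and Asp/Glu (−1); with His treated as neutral, nothing else contributes.
Positive (K, R): R22, K24, R25, K28, R31 → +5.
Negative (D, E): E8 → −1.
The N-terminus (+1) and C-terminus (−1) cancel.
Net charge = (+5) + (−1) = +4.

+4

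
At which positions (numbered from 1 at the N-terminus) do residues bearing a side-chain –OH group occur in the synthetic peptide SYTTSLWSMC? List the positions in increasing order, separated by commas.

1, 2, 3, 4, 5, 8

S, T, and Y are the three residues with a side-chain hydroxyl.
Matching residues: S1, Y2, T3, T4, S5, S8.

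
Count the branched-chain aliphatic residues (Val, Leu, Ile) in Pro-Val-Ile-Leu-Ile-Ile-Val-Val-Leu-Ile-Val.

Matching residues: Val2, Ile3, Leu4, Ile5, Ile6, Val7, Val8, Leu9, Ile10, Val11.

10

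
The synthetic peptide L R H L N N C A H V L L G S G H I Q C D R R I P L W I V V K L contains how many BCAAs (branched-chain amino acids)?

12

V, L, and I make up the branched-chain aliphatic group.
Matching residues: L1, L4, V10, L11, L12, I17, I23, L25, I27, V28, V29, L31.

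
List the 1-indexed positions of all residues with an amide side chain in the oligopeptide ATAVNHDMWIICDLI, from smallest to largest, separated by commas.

5

The amide-side-chain residues are Asn (N) and Gln (Q).
Matching residues: N5.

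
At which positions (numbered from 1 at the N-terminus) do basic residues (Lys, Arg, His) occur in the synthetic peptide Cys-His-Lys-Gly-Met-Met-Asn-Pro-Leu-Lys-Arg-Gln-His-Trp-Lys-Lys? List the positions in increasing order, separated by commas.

2, 3, 10, 11, 13, 15, 16

Matching residues: His2, Lys3, Lys10, Arg11, His13, Lys15, Lys16.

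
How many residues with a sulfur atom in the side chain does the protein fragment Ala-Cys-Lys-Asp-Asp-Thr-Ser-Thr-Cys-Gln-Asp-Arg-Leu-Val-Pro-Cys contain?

3

The sulfur-bearing residues are cysteine (–SH) and methionine (–S–CH₃).
Matching residues: Cys2, Cys9, Cys16.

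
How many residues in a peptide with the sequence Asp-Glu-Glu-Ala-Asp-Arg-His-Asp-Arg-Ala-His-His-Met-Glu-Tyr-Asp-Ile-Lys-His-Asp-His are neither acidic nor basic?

5

Acidic: D, E. Basic: K, R, H. All other residues are neither.
Matching residues: Ala4, Ala10, Met13, Tyr15, Ile17.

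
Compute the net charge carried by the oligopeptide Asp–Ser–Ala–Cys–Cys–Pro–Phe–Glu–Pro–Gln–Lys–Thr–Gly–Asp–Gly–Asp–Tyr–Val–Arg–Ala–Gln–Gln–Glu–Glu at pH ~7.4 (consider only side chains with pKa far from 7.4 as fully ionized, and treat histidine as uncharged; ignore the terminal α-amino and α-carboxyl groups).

-4

Near pH 7.4, K and R contribute +1 each, D and E contribute −1 each, and every other side chain (His included, as stated) is uncharged.
Positive (K, R): Lys11, Arg19 → +2.
Negative (D, E): Asp1, Glu8, Asp14, Asp16, Glu23, Glu24 → −6.
Net charge = (+2) + (−6) = −4.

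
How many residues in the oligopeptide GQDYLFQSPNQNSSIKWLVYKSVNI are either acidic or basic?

Acidic: D, E. Basic: H, K, R.
Acidic residues here: D3 (1).
Basic residues here: K16, K21 (2).
The two groups share no amino acid, so total = 1 + 2 = 3.

3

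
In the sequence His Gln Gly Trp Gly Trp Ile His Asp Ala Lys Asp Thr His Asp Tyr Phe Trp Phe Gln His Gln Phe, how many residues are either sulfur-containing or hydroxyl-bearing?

2

Sulfur-containing: C, M. Hydroxyl-bearing: S, T, Y.
Sulfur-containing residues here: none (0).
Hydroxyl-bearing residues here: Thr13, Tyr16 (2).
The two groups share no amino acid, so total = 0 + 2 = 2.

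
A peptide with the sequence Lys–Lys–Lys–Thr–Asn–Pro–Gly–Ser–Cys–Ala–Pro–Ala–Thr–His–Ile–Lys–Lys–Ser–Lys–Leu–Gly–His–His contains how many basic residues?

9

K, R, and H are the three residues with basic side chains (ε-amine, guanidinium, and imidazole respectively).
Matching residues: Lys1, Lys2, Lys3, His14, Lys16, Lys17, Lys19, His22, His23.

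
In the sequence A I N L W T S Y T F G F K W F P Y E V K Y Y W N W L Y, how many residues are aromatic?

12

F, W, and Y each carry an aromatic ring on the side chain.
Matching residues: W5, Y8, F10, F12, W14, F15, Y17, Y21, Y22, W23, W25, Y27.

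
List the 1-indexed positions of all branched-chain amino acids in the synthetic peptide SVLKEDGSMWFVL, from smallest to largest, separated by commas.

2, 3, 12, 13

V, L, and I make up the branched-chain aliphatic group.
Matching residues: V2, L3, V12, L13.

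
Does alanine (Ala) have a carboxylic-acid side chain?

No

Only D (aspartate) and E (glutamate) carry a side-chain carboxylic acid.
Alanine is not in this group.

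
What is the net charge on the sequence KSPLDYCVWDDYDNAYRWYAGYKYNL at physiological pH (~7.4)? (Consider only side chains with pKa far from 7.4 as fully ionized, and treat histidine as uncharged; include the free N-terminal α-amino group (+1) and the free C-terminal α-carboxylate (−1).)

Near pH 7.4, K and R contribute +1 each, D and E contribute −1 each, and every other side chain (His included, as stated) is uncharged.
Positive (K, R): K1, R17, K23 → +3.
Negative (D, E): D5, D10, D11, D13 → −4.
The N-terminus (+1) and C-terminus (−1) cancel.
Net charge = (+3) + (−4) = −1.

-1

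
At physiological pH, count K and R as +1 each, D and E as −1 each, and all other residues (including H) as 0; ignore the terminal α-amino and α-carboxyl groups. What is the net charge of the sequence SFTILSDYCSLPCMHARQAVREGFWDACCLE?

Positive (K, R): R17, R21 → +2.
Negative (D, E): D7, E22, D26, E31 → −4.
Net charge = (+2) + (−4) = −2.

-2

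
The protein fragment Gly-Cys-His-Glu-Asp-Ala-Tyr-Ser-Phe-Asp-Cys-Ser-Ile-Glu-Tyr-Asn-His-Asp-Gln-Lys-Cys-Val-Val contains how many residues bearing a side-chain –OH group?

S, T, and Y are the three residues with a side-chain hydroxyl.
Matching residues: Tyr7, Ser8, Ser12, Tyr15.

4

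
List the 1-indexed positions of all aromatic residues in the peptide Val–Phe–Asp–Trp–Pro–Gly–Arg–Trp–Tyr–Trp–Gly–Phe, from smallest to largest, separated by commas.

Phenylalanine (F), tryptophan (W), and tyrosine (Y) have aromatic ring side chains.
Matching residues: Phe2, Trp4, Trp8, Tyr9, Trp10, Phe12.

2, 4, 8, 9, 10, 12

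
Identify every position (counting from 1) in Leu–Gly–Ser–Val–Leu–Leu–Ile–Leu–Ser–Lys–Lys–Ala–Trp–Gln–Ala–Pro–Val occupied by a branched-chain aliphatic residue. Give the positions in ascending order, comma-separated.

1, 4, 5, 6, 7, 8, 17

Matching residues: Leu1, Val4, Leu5, Leu6, Ile7, Leu8, Val17.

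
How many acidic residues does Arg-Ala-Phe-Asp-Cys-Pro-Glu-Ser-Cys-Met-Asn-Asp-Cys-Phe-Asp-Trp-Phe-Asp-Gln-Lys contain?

5

The acidic residues are Asp (D) and Glu (E), whose side chains end in a carboxylate group.
Matching residues: Asp4, Glu7, Asp12, Asp15, Asp18.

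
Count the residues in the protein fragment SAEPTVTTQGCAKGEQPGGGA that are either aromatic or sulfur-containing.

Aromatic: F, W, Y. Sulfur-containing: C, M.
Aromatic residues here: none (0).
Sulfur-containing residues here: C11 (1).
The two groups share no amino acid, so total = 0 + 1 = 1.

1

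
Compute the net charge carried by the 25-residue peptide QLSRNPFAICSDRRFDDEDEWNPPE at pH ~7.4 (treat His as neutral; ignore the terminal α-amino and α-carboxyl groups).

The side chains ionized at physiological pH are Lys/Arg (+1) and Asp/Glu (−1); with His treated as neutral, nothing else contributes.
Positive (K, R): R4, R13, R14 → +3.
Negative (D, E): D12, D16, D17, E18, D19, E20, E25 → −7.
Net charge = (+3) + (−7) = −4.

-4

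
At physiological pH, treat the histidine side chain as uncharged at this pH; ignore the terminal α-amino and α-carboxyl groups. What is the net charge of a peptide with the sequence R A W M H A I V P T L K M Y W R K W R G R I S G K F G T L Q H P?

Near pH 7.4, K and R contribute +1 each, D and E contribute −1 each, and every other side chain (His included, as stated) is uncharged.
Positive (K, R): R1, K12, R16, K17, R19, R21, K25 → +7.
Negative (D, E): none → −0.
Net charge = (+7) + (−0) = +7.

+7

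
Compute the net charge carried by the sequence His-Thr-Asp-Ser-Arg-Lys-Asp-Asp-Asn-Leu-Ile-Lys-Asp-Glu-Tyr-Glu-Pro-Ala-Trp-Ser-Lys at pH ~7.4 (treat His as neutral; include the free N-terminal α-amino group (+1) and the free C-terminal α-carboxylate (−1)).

-2

The side chains ionized at physiological pH are Lys/Arg (+1) and Asp/Glu (−1); with His treated as neutral, nothing else contributes.
Positive (K, R): Arg5, Lys6, Lys12, Lys21 → +4.
Negative (D, E): Asp3, Asp7, Asp8, Asp13, Glu14, Glu16 → −6.
The N-terminus (+1) and C-terminus (−1) cancel.
Net charge = (+4) + (−6) = −2.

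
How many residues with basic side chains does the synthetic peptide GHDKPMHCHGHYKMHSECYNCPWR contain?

K, R, and H are the three residues with basic side chains (ε-amine, guanidinium, and imidazole respectively).
Matching residues: H2, K4, H7, H9, H11, K13, H15, R24.

8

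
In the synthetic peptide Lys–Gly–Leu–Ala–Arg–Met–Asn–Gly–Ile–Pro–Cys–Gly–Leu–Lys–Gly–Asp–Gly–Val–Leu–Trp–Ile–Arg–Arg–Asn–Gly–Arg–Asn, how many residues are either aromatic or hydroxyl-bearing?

Aromatic: F, W, Y. Hydroxyl-bearing: S, T, Y.
Aromatic residues here: Trp20 (1).
Hydroxyl-bearing residues here: none (0).
(Y belongs to both groups, but none appear in this sequence.) Total = 1 + 0 = 1.

1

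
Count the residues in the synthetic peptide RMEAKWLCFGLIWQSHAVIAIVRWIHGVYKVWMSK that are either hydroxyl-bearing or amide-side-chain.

4

Hydroxyl-bearing: S, T, Y. Amide-side-chain: N, Q.
Hydroxyl-bearing residues here: S15, Y29, S34 (3).
Amide-side-chain residues here: Q14 (1).
The two groups share no amino acid, so total = 3 + 1 = 4.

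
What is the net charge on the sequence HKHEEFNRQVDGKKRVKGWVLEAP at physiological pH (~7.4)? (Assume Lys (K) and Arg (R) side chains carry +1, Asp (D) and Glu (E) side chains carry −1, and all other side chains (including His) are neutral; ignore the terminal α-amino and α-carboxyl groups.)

Positive (K, R): K2, R8, K13, K14, R15, K17 → +6.
Negative (D, E): E4, E5, D11, E22 → −4.
Net charge = (+6) + (−4) = +2.

+2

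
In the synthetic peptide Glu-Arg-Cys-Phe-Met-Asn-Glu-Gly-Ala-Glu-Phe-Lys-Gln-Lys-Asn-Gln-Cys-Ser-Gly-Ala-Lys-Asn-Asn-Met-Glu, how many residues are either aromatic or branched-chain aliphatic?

Aromatic: F, W, Y. Branched-chain aliphatic: I, L, V.
Aromatic residues here: Phe4, Phe11 (2).
Branched-chain aliphatic residues here: none (0).
The two groups share no amino acid, so total = 2 + 0 = 2.

2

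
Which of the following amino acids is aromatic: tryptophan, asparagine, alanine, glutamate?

F, W, and Y each carry an aromatic ring on the side chain.
Of the listed options, only tryptophan belongs to this group.

tryptophan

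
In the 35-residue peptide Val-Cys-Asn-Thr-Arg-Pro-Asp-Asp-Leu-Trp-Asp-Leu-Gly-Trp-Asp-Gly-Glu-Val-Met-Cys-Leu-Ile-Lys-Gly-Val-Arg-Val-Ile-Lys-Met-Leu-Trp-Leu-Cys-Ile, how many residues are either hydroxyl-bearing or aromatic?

4

Hydroxyl-bearing: S, T, Y. Aromatic: F, W, Y.
Hydroxyl-bearing residues here: Thr4 (1).
Aromatic residues here: Trp10, Trp14, Trp32 (3).
(Y belongs to both groups, but none appear in this sequence.) Total = 1 + 3 = 4.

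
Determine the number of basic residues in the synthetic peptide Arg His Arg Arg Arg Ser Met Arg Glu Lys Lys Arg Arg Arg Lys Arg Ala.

K, R, and H are the three residues with basic side chains (ε-amine, guanidinium, and imidazole respectively).
Matching residues: Arg1, His2, Arg3, Arg4, Arg5, Arg8, Lys10, Lys11, Arg12, Arg13, Arg14, Lys15, Arg16.

13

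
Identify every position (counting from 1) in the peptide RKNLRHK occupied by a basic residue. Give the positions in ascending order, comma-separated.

K, R, and H are the three residues with basic side chains (ε-amine, guanidinium, and imidazole respectively).
Matching residues: R1, K2, R5, H6, K7.

1, 2, 5, 6, 7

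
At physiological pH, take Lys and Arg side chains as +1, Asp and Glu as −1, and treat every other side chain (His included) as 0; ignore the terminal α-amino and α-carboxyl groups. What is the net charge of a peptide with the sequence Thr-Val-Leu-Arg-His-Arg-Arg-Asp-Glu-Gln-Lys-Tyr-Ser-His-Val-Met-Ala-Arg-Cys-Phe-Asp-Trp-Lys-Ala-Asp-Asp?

Positive (K, R): Arg4, Arg6, Arg7, Lys11, Arg18, Lys23 → +6.
Negative (D, E): Asp8, Glu9, Asp21, Asp25, Asp26 → −5.
Net charge = (+6) + (−5) = +1.

+1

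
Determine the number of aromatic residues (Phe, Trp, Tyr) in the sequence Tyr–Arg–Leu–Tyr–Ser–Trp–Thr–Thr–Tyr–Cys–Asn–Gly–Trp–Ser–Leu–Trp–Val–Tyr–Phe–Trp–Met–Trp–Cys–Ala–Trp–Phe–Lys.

Matching residues: Tyr1, Tyr4, Trp6, Tyr9, Trp13, Trp16, Tyr18, Phe19, Trp20, Trp22, Trp25, Phe26.

12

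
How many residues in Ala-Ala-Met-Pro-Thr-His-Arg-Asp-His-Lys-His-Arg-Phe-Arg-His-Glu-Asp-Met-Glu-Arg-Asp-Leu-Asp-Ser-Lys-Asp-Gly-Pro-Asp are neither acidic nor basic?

Acidic: D, E. Basic: K, R, H. All other residues are neither.
Matching residues: Ala1, Ala2, Met3, Pro4, Thr5, Phe13, Met18, Leu22, Ser24, Gly27, Pro28.

11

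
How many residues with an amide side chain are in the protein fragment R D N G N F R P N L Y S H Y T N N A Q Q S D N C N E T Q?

10

Asparagine (N) and glutamine (Q) have uncharged amide side chains.
Matching residues: N3, N5, N9, N16, N17, Q19, Q20, N23, N25, Q28.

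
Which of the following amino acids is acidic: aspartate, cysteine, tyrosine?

Aspartate (D) and glutamate (E) have carboxylic-acid side chains and are the acidic amino acids.
Of the listed options, only aspartate belongs to this group.

aspartate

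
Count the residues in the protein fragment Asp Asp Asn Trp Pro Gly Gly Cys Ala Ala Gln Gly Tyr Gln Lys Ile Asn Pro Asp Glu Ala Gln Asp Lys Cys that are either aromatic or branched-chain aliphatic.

Aromatic: F, W, Y. Branched-chain aliphatic: I, L, V.
Aromatic residues here: Trp4, Tyr13 (2).
Branched-chain aliphatic residues here: Ile16 (1).
The two groups share no amino acid, so total = 2 + 1 = 3.

3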